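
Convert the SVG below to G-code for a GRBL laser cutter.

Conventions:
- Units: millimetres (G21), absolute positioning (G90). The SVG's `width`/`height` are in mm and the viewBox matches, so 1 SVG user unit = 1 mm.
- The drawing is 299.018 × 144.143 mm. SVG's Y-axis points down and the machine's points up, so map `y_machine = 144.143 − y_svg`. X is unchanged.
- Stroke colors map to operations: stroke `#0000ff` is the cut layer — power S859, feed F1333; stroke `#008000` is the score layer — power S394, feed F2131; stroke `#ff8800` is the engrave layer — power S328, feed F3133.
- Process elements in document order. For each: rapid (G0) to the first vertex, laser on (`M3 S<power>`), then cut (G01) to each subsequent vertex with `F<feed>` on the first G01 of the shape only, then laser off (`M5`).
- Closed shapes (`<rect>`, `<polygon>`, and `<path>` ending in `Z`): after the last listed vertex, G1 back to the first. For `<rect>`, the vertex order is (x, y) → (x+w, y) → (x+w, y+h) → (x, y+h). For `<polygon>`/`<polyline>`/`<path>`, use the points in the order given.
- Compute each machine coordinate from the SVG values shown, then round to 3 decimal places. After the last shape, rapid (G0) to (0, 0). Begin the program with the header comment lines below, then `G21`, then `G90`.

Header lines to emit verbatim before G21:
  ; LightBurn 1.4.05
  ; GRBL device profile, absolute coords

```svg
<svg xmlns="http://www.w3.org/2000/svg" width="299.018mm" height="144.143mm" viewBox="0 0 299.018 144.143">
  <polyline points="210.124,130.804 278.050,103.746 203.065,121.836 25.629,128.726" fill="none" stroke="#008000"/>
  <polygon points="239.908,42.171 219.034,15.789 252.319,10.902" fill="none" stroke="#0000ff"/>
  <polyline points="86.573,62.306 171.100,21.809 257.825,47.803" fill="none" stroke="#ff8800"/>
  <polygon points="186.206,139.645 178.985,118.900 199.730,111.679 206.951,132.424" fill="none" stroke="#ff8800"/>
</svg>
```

; LightBurn 1.4.05
; GRBL device profile, absolute coords
G21
G90
G0 X210.124 Y13.339
M3 S394
G01 X278.050 Y40.397 F2131
G01 X203.065 Y22.307
G01 X25.629 Y15.417
M5
G0 X239.908 Y101.972
M3 S859
G01 X219.034 Y128.354 F1333
G01 X252.319 Y133.241
G01 X239.908 Y101.972
M5
G0 X86.573 Y81.837
M3 S328
G01 X171.100 Y122.334 F3133
G01 X257.825 Y96.340
M5
G0 X186.206 Y4.498
M3 S328
G01 X178.985 Y25.243 F3133
G01 X199.730 Y32.464
G01 X206.951 Y11.719
G01 X186.206 Y4.498
M5
G0 X0.000 Y0.000

1 u = 1 mm; y_m = 144.143 − y.

[1] `<polyline>` open polyline, #008000→score S394 F2131: (210.124,13.339) → (278.050,40.397) → (203.065,22.307) → (25.629,15.417)

[2] `<polygon>` regular polygon, #0000ff→cut S859 F1333: (239.908,101.972) → (219.034,128.354) → (252.319,133.241) → (239.908,101.972) (closed)

[3] `<polyline>` open polyline, #ff8800→engrave S328 F3133: (86.573,81.837) → (171.100,122.334) → (257.825,96.340)

[4] `<polygon>` regular polygon, #ff8800→engrave S328 F3133: (186.206,4.498) → (178.985,25.243) → (199.730,32.464) → (206.951,11.719) → (186.206,4.498) (closed)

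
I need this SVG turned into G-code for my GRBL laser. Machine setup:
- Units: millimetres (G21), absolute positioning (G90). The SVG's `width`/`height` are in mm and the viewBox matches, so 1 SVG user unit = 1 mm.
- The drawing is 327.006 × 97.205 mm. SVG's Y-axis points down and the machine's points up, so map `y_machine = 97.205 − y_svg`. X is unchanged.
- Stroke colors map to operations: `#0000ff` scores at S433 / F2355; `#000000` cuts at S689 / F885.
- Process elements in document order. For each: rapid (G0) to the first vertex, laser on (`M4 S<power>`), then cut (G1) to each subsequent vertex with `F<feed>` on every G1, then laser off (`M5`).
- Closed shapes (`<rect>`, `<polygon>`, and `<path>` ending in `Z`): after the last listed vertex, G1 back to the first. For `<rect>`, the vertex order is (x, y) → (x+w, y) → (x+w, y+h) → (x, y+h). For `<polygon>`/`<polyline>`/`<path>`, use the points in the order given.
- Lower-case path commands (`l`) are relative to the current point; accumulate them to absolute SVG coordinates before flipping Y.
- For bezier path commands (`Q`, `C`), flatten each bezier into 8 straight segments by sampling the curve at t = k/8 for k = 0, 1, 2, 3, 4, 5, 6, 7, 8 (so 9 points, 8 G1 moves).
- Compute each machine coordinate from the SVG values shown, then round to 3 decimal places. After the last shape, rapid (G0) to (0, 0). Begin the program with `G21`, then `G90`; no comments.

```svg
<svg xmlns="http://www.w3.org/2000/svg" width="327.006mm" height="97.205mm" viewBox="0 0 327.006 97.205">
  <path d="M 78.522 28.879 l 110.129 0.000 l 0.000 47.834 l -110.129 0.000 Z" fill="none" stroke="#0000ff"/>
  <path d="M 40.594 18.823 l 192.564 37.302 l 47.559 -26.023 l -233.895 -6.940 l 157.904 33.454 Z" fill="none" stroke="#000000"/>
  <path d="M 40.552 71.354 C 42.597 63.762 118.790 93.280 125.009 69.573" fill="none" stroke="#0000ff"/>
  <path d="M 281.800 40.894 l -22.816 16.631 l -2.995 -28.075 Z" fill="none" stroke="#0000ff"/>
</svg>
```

G21
G90
G0 X78.522 Y68.326
M4 S433
G1 X188.651 Y68.326 F2355
G1 X188.651 Y20.492 F2355
G1 X78.522 Y20.492 F2355
G1 X78.522 Y68.326 F2355
M5
G0 X40.594 Y78.382
M4 S689
G1 X233.158 Y41.080 F885
G1 X280.717 Y67.103 F885
G1 X46.822 Y74.043 F885
G1 X204.726 Y40.589 F885
G1 X40.594 Y78.382 F885
M5
G0 X40.552 Y25.851
M4 S433
G1 X44.513 Y27.135 F2355
G1 X53.737 Y25.998 F2355
G1 X66.534 Y23.500 F2355
G1 X81.215 Y20.698 F2355
G1 X96.093 Y18.652 F2355
G1 X109.477 Y18.420 F2355
G1 X119.678 Y21.060 F2355
G1 X125.009 Y27.632 F2355
M5
G0 X281.800 Y56.311
M4 S433
G1 X258.984 Y39.680 F2355
G1 X255.989 Y67.755 F2355
G1 X281.800 Y56.311 F2355
M5
G0 X0.000 Y0.000

1 u = 1 mm; y_m = 97.205 − y.

[1] `<path>` rectangle, #0000ff→score S433 F2355: (78.522,68.326) → (188.651,68.326) → (188.651,20.492) → (78.522,20.492) → (78.522,68.326) (closed)

[2] `<path>` closed polygon, #000000→cut S689 F885: (40.594,78.382) → (233.158,41.080) → (280.717,67.103) → (46.822,74.043) → (204.726,40.589) → (40.594,78.382) (closed)

[3] `<path>` cubic bezier, #0000ff→score S433 F2355: (40.552,25.851) → (44.513,27.135) → (53.737,25.998) → (66.534,23.500) → (81.215,20.698) → (96.093,18.652) → (109.477,18.420) → (119.678,21.060) → (125.009,27.632)

[4] `<path>` regular polygon, #0000ff→score S433 F2355: (281.800,56.311) → (258.984,39.680) → (255.989,67.755) → (281.800,56.311) (closed)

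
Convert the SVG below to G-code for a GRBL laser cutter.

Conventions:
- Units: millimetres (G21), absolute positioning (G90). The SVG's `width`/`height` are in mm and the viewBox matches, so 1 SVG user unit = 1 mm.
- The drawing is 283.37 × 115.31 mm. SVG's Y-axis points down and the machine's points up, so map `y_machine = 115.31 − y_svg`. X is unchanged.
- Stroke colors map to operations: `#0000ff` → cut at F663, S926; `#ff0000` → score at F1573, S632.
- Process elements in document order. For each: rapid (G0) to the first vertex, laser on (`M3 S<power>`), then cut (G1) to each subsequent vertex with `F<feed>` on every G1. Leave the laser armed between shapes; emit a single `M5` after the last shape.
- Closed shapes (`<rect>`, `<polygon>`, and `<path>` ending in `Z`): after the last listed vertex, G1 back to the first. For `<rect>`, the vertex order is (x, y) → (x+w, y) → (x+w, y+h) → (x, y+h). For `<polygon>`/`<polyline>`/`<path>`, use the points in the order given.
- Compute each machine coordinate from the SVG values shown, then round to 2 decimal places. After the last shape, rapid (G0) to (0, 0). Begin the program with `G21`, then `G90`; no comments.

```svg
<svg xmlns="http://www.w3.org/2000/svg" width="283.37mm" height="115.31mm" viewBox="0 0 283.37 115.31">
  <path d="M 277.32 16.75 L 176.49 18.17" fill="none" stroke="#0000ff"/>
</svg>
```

Since the viewBox matches the mm dimensions, user units are millimetres directly. The only transform is the Y-flip y_m = 115.31 − y_svg.

Shape 1 is a line segment drawn with `<path>`. Its stroke #0000ff means cut at S926, F663. After flipping Y the toolpath is (277.32,98.56) → (176.49,97.14).

G21
G90
G0 X277.32 Y98.56
M3 S926
G1 X176.49 Y97.14 F663
M5
G0 X0.00 Y0.00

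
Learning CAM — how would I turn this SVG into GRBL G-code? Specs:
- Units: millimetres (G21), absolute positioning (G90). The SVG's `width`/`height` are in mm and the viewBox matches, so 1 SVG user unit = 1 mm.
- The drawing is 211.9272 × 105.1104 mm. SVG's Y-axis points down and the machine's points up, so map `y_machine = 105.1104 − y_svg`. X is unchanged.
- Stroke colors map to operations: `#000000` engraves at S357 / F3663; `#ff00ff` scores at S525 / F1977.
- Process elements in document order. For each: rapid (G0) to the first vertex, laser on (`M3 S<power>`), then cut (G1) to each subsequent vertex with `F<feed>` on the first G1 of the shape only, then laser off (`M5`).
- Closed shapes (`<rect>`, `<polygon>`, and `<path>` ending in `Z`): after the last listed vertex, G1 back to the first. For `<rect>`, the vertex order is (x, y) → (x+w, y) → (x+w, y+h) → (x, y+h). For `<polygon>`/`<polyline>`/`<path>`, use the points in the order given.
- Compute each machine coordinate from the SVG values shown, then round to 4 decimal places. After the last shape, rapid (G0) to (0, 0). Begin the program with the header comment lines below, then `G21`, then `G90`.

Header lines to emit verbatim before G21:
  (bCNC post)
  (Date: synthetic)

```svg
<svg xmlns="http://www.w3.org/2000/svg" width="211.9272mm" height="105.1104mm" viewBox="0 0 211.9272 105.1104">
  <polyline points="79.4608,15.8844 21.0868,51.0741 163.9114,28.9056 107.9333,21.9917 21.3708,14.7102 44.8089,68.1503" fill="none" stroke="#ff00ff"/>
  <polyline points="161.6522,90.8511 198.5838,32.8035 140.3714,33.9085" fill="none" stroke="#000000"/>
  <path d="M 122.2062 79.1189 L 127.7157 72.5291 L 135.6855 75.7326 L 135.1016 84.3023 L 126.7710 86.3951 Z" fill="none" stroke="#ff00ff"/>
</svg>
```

Since the viewBox matches the mm dimensions, user units are millimetres directly. The only transform is the Y-flip y_m = 105.1104 − y_svg.

Shape 1 is a open polyline drawn with `<polyline>`. Its stroke #ff00ff means score at S525, F1977. After flipping Y the toolpath is (79.4608,89.2260) → (21.0868,54.0363) → (163.9114,76.2048) → (107.9333,83.1187) → (21.3708,90.4002) → (44.8089,36.9601).

Shape 2 is a open polyline drawn with `<polyline>`. Its stroke #000000 means engrave at S357, F3663. After flipping Y the toolpath is (161.6522,14.2593) → (198.5838,72.3069) → (140.3714,71.2019).

Shape 3 is a regular polygon drawn with `<path>`. Its stroke #ff00ff means score at S525, F1977. After flipping Y the toolpath is (122.2062,25.9915) → (127.7157,32.5813) → (135.6855,29.3778) → (135.1016,20.8081) → (126.7710,18.7153) → (122.2062,25.9915), returning to the start.

(bCNC post)
(Date: synthetic)
G21
G90
G0 X79.4608 Y89.2260
M3 S525
G1 X21.0868 Y54.0363 F1977
G1 X163.9114 Y76.2048
G1 X107.9333 Y83.1187
G1 X21.3708 Y90.4002
G1 X44.8089 Y36.9601
M5
G0 X161.6522 Y14.2593
M3 S357
G1 X198.5838 Y72.3069 F3663
G1 X140.3714 Y71.2019
M5
G0 X122.2062 Y25.9915
M3 S525
G1 X127.7157 Y32.5813 F1977
G1 X135.6855 Y29.3778
G1 X135.1016 Y20.8081
G1 X126.7710 Y18.7153
G1 X122.2062 Y25.9915
M5
G0 X0.0000 Y0.0000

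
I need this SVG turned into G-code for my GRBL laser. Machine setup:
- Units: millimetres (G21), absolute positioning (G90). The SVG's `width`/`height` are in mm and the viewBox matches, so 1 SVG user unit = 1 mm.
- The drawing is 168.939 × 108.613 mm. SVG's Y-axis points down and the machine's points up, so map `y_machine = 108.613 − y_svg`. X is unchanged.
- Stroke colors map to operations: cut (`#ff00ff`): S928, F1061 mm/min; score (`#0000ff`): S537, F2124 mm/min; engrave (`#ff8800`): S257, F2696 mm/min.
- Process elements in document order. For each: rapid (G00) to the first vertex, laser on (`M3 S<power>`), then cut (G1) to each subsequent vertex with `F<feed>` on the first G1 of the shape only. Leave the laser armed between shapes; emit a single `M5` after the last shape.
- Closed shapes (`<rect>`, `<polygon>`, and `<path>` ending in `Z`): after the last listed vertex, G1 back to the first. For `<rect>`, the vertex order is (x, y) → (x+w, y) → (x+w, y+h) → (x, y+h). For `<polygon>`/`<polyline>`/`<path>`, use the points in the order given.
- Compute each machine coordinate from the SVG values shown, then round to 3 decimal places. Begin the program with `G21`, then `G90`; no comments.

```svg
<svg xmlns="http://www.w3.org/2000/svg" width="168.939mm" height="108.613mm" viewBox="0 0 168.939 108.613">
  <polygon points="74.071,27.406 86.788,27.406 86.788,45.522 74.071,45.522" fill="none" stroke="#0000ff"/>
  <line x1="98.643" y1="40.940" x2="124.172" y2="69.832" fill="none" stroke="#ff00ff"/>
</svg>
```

1 u = 1 mm; y_m = 108.613 − y.

[1] `<polygon>` rectangle, #0000ff→score S537 F2124: (74.071,81.207) → (86.788,81.207) → (86.788,63.091) → (74.071,63.091) → (74.071,81.207) (closed)

[2] `<line>` line segment, #ff00ff→cut S928 F1061: (98.643,67.673) → (124.172,38.781)

G21
G90
G00 X74.071 Y81.207
M3 S537
G1 X86.788 Y81.207 F2124
G1 X86.788 Y63.091
G1 X74.071 Y63.091
G1 X74.071 Y81.207
G00 X98.643 Y67.673
M3 S928
G1 X124.172 Y38.781 F1061
M5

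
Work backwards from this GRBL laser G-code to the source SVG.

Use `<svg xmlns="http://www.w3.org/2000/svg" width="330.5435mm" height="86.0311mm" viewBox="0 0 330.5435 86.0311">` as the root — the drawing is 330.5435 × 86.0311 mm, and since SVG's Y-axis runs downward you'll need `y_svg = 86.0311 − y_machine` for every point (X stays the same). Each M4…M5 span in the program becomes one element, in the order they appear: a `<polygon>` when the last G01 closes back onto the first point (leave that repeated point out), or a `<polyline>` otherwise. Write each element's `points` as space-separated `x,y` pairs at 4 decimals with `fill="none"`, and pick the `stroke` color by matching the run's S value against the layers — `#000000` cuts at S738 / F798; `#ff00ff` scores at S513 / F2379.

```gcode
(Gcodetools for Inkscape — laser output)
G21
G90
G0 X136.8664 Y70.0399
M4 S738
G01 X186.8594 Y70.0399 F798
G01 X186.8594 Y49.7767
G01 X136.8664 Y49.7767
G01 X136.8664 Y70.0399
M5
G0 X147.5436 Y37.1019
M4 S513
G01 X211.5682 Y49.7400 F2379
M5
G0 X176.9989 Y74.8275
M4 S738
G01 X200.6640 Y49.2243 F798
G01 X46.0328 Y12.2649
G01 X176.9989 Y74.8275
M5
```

<svg xmlns="http://www.w3.org/2000/svg" width="330.5435mm" height="86.0311mm" viewBox="0 0 330.5435 86.0311">
  <polygon points="136.8664,15.9912 186.8594,15.9912 186.8594,36.2544 136.8664,36.2544" fill="none" stroke="#000000"/>
  <polyline points="147.5436,48.9292 211.5682,36.2911" fill="none" stroke="#ff00ff"/>
  <polygon points="176.9989,11.2036 200.6640,36.8068 46.0328,73.7662" fill="none" stroke="#000000"/>
</svg>

Each laser-on run becomes one SVG element. Flip Y back into SVG space with y_svg = 86.0311 − y_machine.

Run 1: power S738 maps to stroke `#000000` (cut). The run returns to its start, so emit a `<polygon>` with points (Y-flipped): 136.8664,15.9912 186.8594,15.9912 186.8594,36.2544 136.8664,36.2544.

Run 2: power S513 maps to stroke `#ff00ff` (score). The run is open, so emit a `<polyline>` with points (Y-flipped): 147.5436,48.9292 211.5682,36.2911.

Run 3: power S738 maps to stroke `#000000` (cut). The run returns to its start, so emit a `<polygon>` with points (Y-flipped): 176.9989,11.2036 200.6640,36.8068 46.0328,73.7662.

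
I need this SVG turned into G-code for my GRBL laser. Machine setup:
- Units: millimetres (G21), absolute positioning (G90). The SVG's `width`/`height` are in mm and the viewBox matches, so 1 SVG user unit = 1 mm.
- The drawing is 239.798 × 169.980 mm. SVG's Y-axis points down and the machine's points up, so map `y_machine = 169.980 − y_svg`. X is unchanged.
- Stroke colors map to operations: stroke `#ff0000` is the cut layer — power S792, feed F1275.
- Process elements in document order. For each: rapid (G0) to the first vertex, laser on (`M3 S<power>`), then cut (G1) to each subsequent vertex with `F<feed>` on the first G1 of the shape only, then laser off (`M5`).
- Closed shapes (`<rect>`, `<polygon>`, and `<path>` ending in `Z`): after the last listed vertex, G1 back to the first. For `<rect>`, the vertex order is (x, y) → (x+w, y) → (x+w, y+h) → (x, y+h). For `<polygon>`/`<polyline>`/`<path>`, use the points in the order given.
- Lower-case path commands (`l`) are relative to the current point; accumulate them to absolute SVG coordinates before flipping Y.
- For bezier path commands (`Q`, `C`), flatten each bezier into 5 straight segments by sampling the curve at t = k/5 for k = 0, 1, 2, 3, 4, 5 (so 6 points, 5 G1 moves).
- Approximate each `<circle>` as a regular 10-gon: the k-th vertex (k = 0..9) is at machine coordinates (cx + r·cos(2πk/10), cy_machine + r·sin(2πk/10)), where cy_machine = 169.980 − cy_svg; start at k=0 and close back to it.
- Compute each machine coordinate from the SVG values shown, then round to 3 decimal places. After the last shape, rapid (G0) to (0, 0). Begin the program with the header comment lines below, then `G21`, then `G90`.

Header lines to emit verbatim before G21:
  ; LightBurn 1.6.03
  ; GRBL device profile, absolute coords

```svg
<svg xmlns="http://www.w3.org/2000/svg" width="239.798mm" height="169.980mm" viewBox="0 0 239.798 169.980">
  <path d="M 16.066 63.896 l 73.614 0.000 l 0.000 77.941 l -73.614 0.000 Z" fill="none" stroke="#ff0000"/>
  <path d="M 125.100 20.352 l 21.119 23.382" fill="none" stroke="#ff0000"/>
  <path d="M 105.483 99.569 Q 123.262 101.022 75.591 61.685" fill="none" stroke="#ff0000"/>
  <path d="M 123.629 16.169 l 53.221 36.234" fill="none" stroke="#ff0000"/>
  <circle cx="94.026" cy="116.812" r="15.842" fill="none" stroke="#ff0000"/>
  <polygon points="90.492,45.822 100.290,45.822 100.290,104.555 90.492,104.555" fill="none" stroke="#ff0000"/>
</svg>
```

viewBox `0 0 239.798 169.980` with mm width/height → 1 unit = 1 mm. Flip: y_m = 169.980 − y_svg.

**Shape 1** — `<path>` rectangle, stroke `#ff0000` → cut (S792, F1275). Machine vertices: (16.066,106.084) → (89.680,106.084) → (89.680,28.143) → (16.066,28.143) → (16.066,106.084). Closed: final G1 returns to the first vertex.

**Shape 2** — `<path>` line segment, stroke `#ff0000` → cut (S792, F1275). Machine vertices: (125.100,149.628) → (146.219,126.246). Open path.

**Shape 3** — `<path>` quadratic bezier, stroke `#ff0000` → cut (S792, F1275). Control points (SVG): P0=(105.483,99.569), P1=(123.262,101.022), P2=(75.591,61.685); sampled at t=k/5. Machine vertices: (105.483,70.411) → (109.977,71.461) → (109.234,75.775) → (103.256,83.352) → (92.041,94.192) → (75.591,108.295). Open path.

**Shape 4** — `<path>` line segment, stroke `#ff0000` → cut (S792, F1275). Machine vertices: (123.629,153.811) → (176.850,117.577). Open path.

**Shape 5** — `<circle>` circle, stroke `#ff0000` → cut (S792, F1275). Machine vertices: (109.868,53.168) → (106.842,62.480) → (98.921,68.235) → (89.131,68.235) → (81.210,62.480) → (78.184,53.168) → (81.210,43.856) → (89.131,38.101) → (98.921,38.101) → (106.842,43.856) → (109.868,53.168). Closed: final G1 returns to the first vertex.

**Shape 6** — `<polygon>` rectangle, stroke `#ff0000` → cut (S792, F1275). Machine vertices: (90.492,124.158) → (100.290,124.158) → (100.290,65.425) → (90.492,65.425) → (90.492,124.158). Closed: final G1 returns to the first vertex.

; LightBurn 1.6.03
; GRBL device profile, absolute coords
G21
G90
G0 X16.066 Y106.084
M3 S792
G1 X89.680 Y106.084 F1275
G1 X89.680 Y28.143
G1 X16.066 Y28.143
G1 X16.066 Y106.084
M5
G0 X125.100 Y149.628
M3 S792
G1 X146.219 Y126.246 F1275
M5
G0 X105.483 Y70.411
M3 S792
G1 X109.977 Y71.461 F1275
G1 X109.234 Y75.775
G1 X103.256 Y83.352
G1 X92.041 Y94.192
G1 X75.591 Y108.295
M5
G0 X123.629 Y153.811
M3 S792
G1 X176.850 Y117.577 F1275
M5
G0 X109.868 Y53.168
M3 S792
G1 X106.842 Y62.480 F1275
G1 X98.921 Y68.235
G1 X89.131 Y68.235
G1 X81.210 Y62.480
G1 X78.184 Y53.168
G1 X81.210 Y43.856
G1 X89.131 Y38.101
G1 X98.921 Y38.101
G1 X106.842 Y43.856
G1 X109.868 Y53.168
M5
G0 X90.492 Y124.158
M3 S792
G1 X100.290 Y124.158 F1275
G1 X100.290 Y65.425
G1 X90.492 Y65.425
G1 X90.492 Y124.158
M5
G0 X0.000 Y0.000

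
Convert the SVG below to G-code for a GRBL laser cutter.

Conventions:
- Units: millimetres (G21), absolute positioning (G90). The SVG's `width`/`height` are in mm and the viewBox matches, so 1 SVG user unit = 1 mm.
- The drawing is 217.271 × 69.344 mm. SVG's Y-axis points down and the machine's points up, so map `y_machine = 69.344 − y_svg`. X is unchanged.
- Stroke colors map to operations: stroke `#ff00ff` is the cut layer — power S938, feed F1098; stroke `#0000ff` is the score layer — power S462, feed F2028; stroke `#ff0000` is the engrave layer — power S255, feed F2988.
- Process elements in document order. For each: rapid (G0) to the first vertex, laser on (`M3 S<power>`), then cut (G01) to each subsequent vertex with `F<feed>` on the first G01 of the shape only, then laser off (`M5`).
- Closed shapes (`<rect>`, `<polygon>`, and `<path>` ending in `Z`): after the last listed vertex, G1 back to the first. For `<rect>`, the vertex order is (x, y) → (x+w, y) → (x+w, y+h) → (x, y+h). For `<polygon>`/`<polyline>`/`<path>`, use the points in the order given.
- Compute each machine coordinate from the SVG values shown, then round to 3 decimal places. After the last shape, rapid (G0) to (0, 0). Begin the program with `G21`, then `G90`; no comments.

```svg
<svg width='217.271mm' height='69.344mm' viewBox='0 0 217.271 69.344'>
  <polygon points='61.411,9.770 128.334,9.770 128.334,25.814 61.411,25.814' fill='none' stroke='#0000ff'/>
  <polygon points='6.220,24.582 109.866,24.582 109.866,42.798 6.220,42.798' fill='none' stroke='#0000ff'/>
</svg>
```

G21
G90
G0 X61.411 Y59.574
M3 S462
G01 X128.334 Y59.574 F2028
G01 X128.334 Y43.530
G01 X61.411 Y43.530
G01 X61.411 Y59.574
M5
G0 X6.220 Y44.762
M3 S462
G01 X109.866 Y44.762 F2028
G01 X109.866 Y26.546
G01 X6.220 Y26.546
G01 X6.220 Y44.762
M5
G0 X0.000 Y0.000

1 u = 1 mm; y_m = 69.344 − y.

[1] `<polygon>` rectangle, #0000ff→score S462 F2028: (61.411,59.574) → (128.334,59.574) → (128.334,43.530) → (61.411,43.530) → (61.411,59.574) (closed)

[2] `<polygon>` rectangle, #0000ff→score S462 F2028: (6.220,44.762) → (109.866,44.762) → (109.866,26.546) → (6.220,26.546) → (6.220,44.762) (closed)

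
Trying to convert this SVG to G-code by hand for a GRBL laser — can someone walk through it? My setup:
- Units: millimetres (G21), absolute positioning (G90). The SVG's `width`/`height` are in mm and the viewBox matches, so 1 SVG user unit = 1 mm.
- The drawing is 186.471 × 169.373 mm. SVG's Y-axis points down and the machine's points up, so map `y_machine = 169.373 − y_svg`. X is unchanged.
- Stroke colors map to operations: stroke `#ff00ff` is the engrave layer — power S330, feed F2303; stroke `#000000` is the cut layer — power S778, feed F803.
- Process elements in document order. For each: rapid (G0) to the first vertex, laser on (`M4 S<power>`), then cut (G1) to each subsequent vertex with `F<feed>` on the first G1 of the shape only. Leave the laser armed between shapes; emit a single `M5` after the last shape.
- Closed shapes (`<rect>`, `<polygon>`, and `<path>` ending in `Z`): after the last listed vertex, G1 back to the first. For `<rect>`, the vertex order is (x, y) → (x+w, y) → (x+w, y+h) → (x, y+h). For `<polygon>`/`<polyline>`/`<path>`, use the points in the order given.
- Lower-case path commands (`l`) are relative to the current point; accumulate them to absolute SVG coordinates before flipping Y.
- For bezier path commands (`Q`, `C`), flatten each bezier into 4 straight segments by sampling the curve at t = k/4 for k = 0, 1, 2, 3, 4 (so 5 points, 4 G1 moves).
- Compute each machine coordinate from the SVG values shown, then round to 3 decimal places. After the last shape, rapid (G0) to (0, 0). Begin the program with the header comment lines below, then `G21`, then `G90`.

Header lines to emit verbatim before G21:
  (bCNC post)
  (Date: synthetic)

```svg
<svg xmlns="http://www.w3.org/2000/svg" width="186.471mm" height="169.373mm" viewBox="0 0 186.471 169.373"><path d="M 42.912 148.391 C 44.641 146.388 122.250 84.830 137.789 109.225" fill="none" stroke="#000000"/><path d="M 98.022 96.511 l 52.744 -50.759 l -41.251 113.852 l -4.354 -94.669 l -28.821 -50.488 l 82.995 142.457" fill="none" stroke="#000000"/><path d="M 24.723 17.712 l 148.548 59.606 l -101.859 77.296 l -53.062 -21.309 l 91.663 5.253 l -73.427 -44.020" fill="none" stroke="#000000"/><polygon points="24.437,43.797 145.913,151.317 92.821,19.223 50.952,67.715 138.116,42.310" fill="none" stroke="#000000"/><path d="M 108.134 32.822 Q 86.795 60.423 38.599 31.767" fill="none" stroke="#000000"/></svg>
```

(bCNC post)
(Date: synthetic)
G21
G90
G0 X42.912 Y20.982
M4 S778
G1 X56.281 Y31.377 F803
G1 X85.172 Y50.464
G1 X116.652 Y64.602
G1 X137.789 Y60.148
G0 X98.022 Y72.862
M4 S778
G1 X150.766 Y123.621 F803
G1 X109.515 Y9.769
G1 X105.161 Y104.438
G1 X76.340 Y154.926
G1 X159.335 Y12.469
G0 X24.723 Y151.661
M4 S778
G1 X173.271 Y92.055 F803
G1 X71.412 Y14.759
G1 X18.350 Y36.068
G1 X110.013 Y30.815
G1 X36.586 Y74.835
G0 X24.437 Y125.576
M4 S778
G1 X145.913 Y18.056 F803
G1 X92.821 Y150.150
G1 X50.952 Y101.658
G1 X138.116 Y127.063
G1 X24.437 Y125.576
G0 X108.134 Y136.551
M4 S778
G1 X95.786 Y126.267 F803
G1 X80.081 Y123.014
G1 X61.018 Y126.794
G1 X38.599 Y137.606
M5
G0 X0.000 Y0.000

viewBox `0 0 186.471 169.373` with mm width/height → 1 unit = 1 mm. Flip: y_m = 169.373 − y_svg.

**Shape 1** — `<path>` cubic bezier, stroke `#000000` → cut (S778, F803). Control points (SVG): P0=(42.912,148.391), P1=(44.641,146.388), P2=(122.250,84.830), P3=(137.789,109.225); sampled at t=k/4. Machine vertices: (42.912,20.982) → (56.281,31.377) → (85.172,50.464) → (116.652,64.602) → (137.789,60.148). Open path.

**Shape 2** — `<path>` open polyline, stroke `#000000` → cut (S778, F803). Machine vertices: (98.022,72.862) → (150.766,123.621) → (109.515,9.769) → (105.161,104.438) → (76.340,154.926) → (159.335,12.469). Open path.

**Shape 3** — `<path>` open polyline, stroke `#000000` → cut (S778, F803). Machine vertices: (24.723,151.661) → (173.271,92.055) → (71.412,14.759) → (18.350,36.068) → (110.013,30.815) → (36.586,74.835). Open path.

**Shape 4** — `<polygon>` closed polygon, stroke `#000000` → cut (S778, F803). Machine vertices: (24.437,125.576) → (145.913,18.056) → (92.821,150.150) → (50.952,101.658) → (138.116,127.063) → (24.437,125.576). Closed: final G1 returns to the first vertex.

**Shape 5** — `<path>` quadratic bezier, stroke `#000000` → cut (S778, F803). Control points (SVG): P0=(108.134,32.822), P1=(86.795,60.423), P2=(38.599,31.767); sampled at t=k/4. Machine vertices: (108.134,136.551) → (95.786,126.267) → (80.081,123.014) → (61.018,126.794) → (38.599,137.606). Open path.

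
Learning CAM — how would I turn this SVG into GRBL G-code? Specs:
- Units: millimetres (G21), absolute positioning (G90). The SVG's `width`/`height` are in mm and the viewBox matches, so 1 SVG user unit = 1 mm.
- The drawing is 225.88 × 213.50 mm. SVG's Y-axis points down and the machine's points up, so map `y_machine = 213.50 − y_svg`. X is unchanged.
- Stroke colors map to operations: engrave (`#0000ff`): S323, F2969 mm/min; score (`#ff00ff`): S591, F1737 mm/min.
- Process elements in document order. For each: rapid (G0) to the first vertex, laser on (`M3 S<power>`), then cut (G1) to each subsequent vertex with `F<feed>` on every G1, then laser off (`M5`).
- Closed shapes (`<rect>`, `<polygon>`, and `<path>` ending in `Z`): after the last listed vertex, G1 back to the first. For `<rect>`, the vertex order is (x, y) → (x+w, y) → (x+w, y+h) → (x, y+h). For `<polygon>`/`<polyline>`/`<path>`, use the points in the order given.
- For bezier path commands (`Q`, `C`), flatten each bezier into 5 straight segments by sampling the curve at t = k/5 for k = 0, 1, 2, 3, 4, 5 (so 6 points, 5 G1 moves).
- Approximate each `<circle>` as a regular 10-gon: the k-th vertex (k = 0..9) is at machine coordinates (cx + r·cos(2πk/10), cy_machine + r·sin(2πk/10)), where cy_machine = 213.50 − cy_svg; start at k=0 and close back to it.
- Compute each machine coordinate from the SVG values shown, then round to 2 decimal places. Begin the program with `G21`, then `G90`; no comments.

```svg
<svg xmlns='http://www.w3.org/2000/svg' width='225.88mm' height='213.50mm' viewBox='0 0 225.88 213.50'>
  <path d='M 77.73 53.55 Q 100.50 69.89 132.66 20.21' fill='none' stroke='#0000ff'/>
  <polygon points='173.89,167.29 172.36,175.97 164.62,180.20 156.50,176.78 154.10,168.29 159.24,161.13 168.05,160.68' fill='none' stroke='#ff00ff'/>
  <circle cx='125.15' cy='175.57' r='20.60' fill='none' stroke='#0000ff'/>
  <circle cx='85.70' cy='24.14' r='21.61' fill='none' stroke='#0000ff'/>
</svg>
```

viewBox `0 0 225.88 213.50` with mm width/height → 1 unit = 1 mm. Flip: y_m = 213.50 − y_svg.

**Shape 1** — `<path>` quadratic bezier, stroke `#0000ff` → engrave (S323, F2969). Control points (SVG): P0=(77.73,53.55), P1=(100.50,69.89), P2=(132.66,20.21); sampled at t=k/5. Machine vertices: (77.73,159.95) → (87.21,156.05) → (97.45,157.44) → (108.43,164.11) → (120.17,176.06) → (132.66,193.29). Open path.

**Shape 2** — `<polygon>` regular polygon, stroke `#ff00ff` → score (S591, F1737). Machine vertices: (173.89,46.21) → (172.36,37.53) → (164.62,33.30) → (156.50,36.72) → (154.10,45.21) → (159.24,52.37) → (168.05,52.82) → (173.89,46.21). Closed: final G1 returns to the first vertex.

**Shape 3** — `<circle>` circle, stroke `#0000ff` → engrave (S323, F2969). Machine vertices: (145.75,37.93) → (141.82,50.04) → (131.52,57.52) → (118.78,57.52) → (108.48,50.04) → (104.55,37.93) → (108.48,25.82) → (118.78,18.34) → (131.52,18.34) → (141.82,25.82) → (145.75,37.93). Closed: final G1 returns to the first vertex.

**Shape 4** — `<circle>` circle, stroke `#0000ff` → engrave (S323, F2969). Machine vertices: (107.31,189.36) → (103.18,202.06) → (92.38,209.91) → (79.02,209.91) → (68.22,202.06) → (64.09,189.36) → (68.22,176.66) → (79.02,168.81) → (92.38,168.81) → (103.18,176.66) → (107.31,189.36). Closed: final G1 returns to the first vertex.

G21
G90
G0 X77.73 Y159.95
M3 S323
G1 X87.21 Y156.05 F2969
G1 X97.45 Y157.44 F2969
G1 X108.43 Y164.11 F2969
G1 X120.17 Y176.06 F2969
G1 X132.66 Y193.29 F2969
M5
G0 X173.89 Y46.21
M3 S591
G1 X172.36 Y37.53 F1737
G1 X164.62 Y33.30 F1737
G1 X156.50 Y36.72 F1737
G1 X154.10 Y45.21 F1737
G1 X159.24 Y52.37 F1737
G1 X168.05 Y52.82 F1737
G1 X173.89 Y46.21 F1737
M5
G0 X145.75 Y37.93
M3 S323
G1 X141.82 Y50.04 F2969
G1 X131.52 Y57.52 F2969
G1 X118.78 Y57.52 F2969
G1 X108.48 Y50.04 F2969
G1 X104.55 Y37.93 F2969
G1 X108.48 Y25.82 F2969
G1 X118.78 Y18.34 F2969
G1 X131.52 Y18.34 F2969
G1 X141.82 Y25.82 F2969
G1 X145.75 Y37.93 F2969
M5
G0 X107.31 Y189.36
M3 S323
G1 X103.18 Y202.06 F2969
G1 X92.38 Y209.91 F2969
G1 X79.02 Y209.91 F2969
G1 X68.22 Y202.06 F2969
G1 X64.09 Y189.36 F2969
G1 X68.22 Y176.66 F2969
G1 X79.02 Y168.81 F2969
G1 X92.38 Y168.81 F2969
G1 X103.18 Y176.66 F2969
G1 X107.31 Y189.36 F2969
M5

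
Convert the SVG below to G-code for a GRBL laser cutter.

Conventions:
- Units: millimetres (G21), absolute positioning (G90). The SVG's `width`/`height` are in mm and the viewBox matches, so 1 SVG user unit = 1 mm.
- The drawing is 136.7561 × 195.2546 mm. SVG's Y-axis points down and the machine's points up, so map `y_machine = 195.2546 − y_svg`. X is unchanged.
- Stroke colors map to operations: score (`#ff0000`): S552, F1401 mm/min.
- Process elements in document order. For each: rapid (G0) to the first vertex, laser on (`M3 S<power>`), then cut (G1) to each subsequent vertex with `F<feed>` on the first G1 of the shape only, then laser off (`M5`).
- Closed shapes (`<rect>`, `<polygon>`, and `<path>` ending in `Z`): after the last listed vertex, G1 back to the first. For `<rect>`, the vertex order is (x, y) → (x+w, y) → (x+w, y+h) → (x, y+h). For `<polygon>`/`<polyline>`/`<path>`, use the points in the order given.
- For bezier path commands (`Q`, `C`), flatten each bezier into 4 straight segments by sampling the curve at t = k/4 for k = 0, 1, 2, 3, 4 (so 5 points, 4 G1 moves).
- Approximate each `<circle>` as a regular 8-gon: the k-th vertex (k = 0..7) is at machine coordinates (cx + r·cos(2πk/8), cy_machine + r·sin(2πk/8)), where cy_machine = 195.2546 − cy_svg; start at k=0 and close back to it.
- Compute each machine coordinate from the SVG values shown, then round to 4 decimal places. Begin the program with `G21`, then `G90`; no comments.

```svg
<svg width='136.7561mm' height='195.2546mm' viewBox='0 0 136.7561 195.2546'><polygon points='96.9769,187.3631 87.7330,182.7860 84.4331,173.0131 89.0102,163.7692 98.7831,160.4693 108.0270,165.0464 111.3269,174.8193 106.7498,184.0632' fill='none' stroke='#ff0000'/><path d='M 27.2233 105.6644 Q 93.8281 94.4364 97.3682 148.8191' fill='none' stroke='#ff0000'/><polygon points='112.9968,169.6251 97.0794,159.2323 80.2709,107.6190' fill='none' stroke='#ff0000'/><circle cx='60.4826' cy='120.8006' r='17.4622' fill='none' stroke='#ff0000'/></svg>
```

viewBox `0 0 136.7561 195.2546` with mm width/height → 1 unit = 1 mm. Flip: y_m = 195.2546 − y_svg.

**Shape 1** — `<polygon>` regular polygon, stroke `#ff0000` → score (S552, F1401). Machine vertices: (96.9769,7.8915) → (87.7330,12.4686) → (84.4331,22.2415) → (89.0102,31.4854) → (98.7831,34.7853) → (108.0270,30.2082) → (111.3269,20.4353) → (106.7498,11.1914) → (96.9769,7.8915). Closed: final G1 returns to the first vertex.

**Shape 2** — `<path>` quadratic bezier, stroke `#ff0000` → score (S552, F1401). Control points (SVG): P0=(27.2233,105.6644), P1=(93.8281,94.4364), P2=(97.3682,148.8191); sampled at t=k/4. Machine vertices: (27.2233,89.5902) → (56.5842,91.1035) → (78.0619,84.4155) → (91.6566,69.5262) → (97.3682,46.4355). Open path.

**Shape 3** — `<polygon>` closed polygon, stroke `#ff0000` → score (S552, F1401). Machine vertices: (112.9968,25.6295) → (97.0794,36.0223) → (80.2709,87.6356) → (112.9968,25.6295). Closed: final G1 returns to the first vertex.

**Shape 4** — `<circle>` circle, stroke `#ff0000` → score (S552, F1401). Machine vertices: (77.9448,74.4540) → (72.8302,86.8016) → (60.4826,91.9162) → (48.1350,86.8016) → (43.0204,74.4540) → (48.1350,62.1064) → (60.4826,56.9918) → (72.8302,62.1064) → (77.9448,74.4540). Closed: final G1 returns to the first vertex.

G21
G90
G0 X96.9769 Y7.8915
M3 S552
G1 X87.7330 Y12.4686 F1401
G1 X84.4331 Y22.2415
G1 X89.0102 Y31.4854
G1 X98.7831 Y34.7853
G1 X108.0270 Y30.2082
G1 X111.3269 Y20.4353
G1 X106.7498 Y11.1914
G1 X96.9769 Y7.8915
M5
G0 X27.2233 Y89.5902
M3 S552
G1 X56.5842 Y91.1035 F1401
G1 X78.0619 Y84.4155
G1 X91.6566 Y69.5262
G1 X97.3682 Y46.4355
M5
G0 X112.9968 Y25.6295
M3 S552
G1 X97.0794 Y36.0223 F1401
G1 X80.2709 Y87.6356
G1 X112.9968 Y25.6295
M5
G0 X77.9448 Y74.4540
M3 S552
G1 X72.8302 Y86.8016 F1401
G1 X60.4826 Y91.9162
G1 X48.1350 Y86.8016
G1 X43.0204 Y74.4540
G1 X48.1350 Y62.1064
G1 X60.4826 Y56.9918
G1 X72.8302 Y62.1064
G1 X77.9448 Y74.4540
M5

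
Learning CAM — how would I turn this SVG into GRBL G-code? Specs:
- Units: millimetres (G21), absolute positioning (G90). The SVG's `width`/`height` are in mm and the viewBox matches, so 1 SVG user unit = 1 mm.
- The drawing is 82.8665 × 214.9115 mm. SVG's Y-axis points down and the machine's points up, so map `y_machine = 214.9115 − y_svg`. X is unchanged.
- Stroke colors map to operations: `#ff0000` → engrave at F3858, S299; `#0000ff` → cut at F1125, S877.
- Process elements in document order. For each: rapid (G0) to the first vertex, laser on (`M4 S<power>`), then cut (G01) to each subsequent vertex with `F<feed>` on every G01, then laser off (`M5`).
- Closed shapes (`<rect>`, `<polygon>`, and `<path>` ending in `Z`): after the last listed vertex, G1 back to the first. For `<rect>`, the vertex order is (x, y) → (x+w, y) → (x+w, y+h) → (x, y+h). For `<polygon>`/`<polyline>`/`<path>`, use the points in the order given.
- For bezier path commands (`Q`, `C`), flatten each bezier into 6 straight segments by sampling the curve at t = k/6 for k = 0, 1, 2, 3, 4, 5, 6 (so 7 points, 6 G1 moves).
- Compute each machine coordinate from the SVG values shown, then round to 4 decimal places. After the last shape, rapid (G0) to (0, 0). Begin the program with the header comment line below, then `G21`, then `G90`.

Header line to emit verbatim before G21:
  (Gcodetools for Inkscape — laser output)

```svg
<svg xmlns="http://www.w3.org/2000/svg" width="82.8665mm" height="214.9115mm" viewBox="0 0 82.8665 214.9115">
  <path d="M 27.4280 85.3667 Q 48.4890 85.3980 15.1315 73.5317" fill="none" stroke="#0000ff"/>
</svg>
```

(Gcodetools for Inkscape — laser output)
G21
G90
G0 X27.4280 Y129.5448
M4 S877
G01 X32.9367 Y129.8649 F1125
G01 X35.4222 Y130.8459 F1125
G01 X34.8844 Y132.4879 F1125
G01 X31.3233 Y134.7909 F1125
G01 X24.7390 Y137.7549 F1125
G01 X15.1315 Y141.3798 F1125
M5
G0 X0.0000 Y0.0000

viewBox `0 0 82.8665 214.9115` with mm width/height → 1 unit = 1 mm. Flip: y_m = 214.9115 − y_svg.

**Shape 1** — `<path>` quadratic bezier, stroke `#0000ff` → cut (S877, F1125). Control points (SVG): P0=(27.4280,85.3667), P1=(48.4890,85.3980), P2=(15.1315,73.5317); sampled at t=k/6. Machine vertices: (27.4280,129.5448) → (32.9367,129.8649) → (35.4222,130.8459) → (34.8844,132.4879) → (31.3233,134.7909) → (24.7390,137.7549) → (15.1315,141.3798). Open path.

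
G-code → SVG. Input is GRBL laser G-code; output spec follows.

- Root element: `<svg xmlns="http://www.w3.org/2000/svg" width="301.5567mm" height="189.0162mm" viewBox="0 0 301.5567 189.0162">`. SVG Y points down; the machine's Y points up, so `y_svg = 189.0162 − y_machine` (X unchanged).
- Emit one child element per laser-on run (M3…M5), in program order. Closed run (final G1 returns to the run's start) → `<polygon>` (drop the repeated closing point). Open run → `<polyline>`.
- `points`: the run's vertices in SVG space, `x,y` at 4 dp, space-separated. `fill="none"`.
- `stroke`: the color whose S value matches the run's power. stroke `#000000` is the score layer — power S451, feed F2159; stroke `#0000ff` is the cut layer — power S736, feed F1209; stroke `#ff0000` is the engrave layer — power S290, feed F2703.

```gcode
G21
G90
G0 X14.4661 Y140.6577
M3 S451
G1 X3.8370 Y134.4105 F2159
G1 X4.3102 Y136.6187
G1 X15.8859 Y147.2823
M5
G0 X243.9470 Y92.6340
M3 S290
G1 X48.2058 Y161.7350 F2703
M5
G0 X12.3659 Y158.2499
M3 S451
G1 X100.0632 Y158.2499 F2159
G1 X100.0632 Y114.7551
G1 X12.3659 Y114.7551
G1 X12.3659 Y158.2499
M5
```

y_svg = 189.0162 − y_m.

[1] S451→`#000000` (score); open run; points: 14.4661,48.3585 3.8370,54.6057 4.3102,52.3975 15.8859,41.7339

[2] S290→`#ff0000` (engrave); open run; points: 243.9470,96.3822 48.2058,27.2812

[3] S451→`#000000` (score); closed run; points: 12.3659,30.7663 100.0632,30.7663 100.0632,74.2611 12.3659,74.2611

<svg xmlns="http://www.w3.org/2000/svg" width="301.5567mm" height="189.0162mm" viewBox="0 0 301.5567 189.0162">
  <polyline points="14.4661,48.3585 3.8370,54.6057 4.3102,52.3975 15.8859,41.7339" fill="none" stroke="#000000"/>
  <polyline points="243.9470,96.3822 48.2058,27.2812" fill="none" stroke="#ff0000"/>
  <polygon points="12.3659,30.7663 100.0632,30.7663 100.0632,74.2611 12.3659,74.2611" fill="none" stroke="#000000"/>
</svg>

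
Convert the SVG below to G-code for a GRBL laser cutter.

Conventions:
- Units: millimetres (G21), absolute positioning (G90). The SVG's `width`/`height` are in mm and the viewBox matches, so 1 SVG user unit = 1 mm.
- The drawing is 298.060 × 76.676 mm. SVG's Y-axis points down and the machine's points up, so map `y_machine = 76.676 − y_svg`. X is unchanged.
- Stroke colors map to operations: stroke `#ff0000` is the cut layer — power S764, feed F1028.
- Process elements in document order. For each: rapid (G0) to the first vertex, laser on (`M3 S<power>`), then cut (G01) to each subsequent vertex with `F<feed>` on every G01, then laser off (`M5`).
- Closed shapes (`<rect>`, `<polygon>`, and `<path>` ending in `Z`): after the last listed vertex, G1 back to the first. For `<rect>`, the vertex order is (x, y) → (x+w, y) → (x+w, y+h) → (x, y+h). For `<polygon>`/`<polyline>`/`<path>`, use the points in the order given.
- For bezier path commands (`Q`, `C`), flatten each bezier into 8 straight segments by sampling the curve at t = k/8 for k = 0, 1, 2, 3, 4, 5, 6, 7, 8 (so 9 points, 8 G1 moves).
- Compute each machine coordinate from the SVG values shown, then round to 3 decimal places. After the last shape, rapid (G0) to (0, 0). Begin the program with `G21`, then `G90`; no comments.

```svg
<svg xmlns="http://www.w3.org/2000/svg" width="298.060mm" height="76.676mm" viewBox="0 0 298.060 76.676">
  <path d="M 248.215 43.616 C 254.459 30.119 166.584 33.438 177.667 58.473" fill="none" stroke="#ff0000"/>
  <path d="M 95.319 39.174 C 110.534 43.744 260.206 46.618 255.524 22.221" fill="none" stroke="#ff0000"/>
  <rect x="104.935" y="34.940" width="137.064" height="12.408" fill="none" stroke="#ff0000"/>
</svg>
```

G21
G90
G0 X248.215 Y33.060
M3 S764
G01 X246.522 Y37.324 F1028
G01 X238.268 Y39.953 F1028
G01 X225.715 Y40.891 F1028
G01 X211.126 Y40.081 F1028
G01 X196.765 Y37.464 F1028
G01 X184.893 Y32.984 F1028
G01 X177.772 Y26.583 F1028
G01 X177.667 Y18.203 F1028
M5
G0 X95.319 Y37.502
M3 S764
G01 X106.763 Y35.918 F1028
G01 X127.428 Y34.792 F1028
G01 X153.930 Y34.425 F1028
G01 X182.883 Y35.116 F1028
G01 X210.903 Y37.165 F1028
G01 X234.607 Y40.871 F1028
G01 X250.608 Y46.535 F1028
G01 X255.524 Y54.455 F1028
M5
G0 X104.935 Y41.736
M3 S764
G01 X241.999 Y41.736 F1028
G01 X241.999 Y29.328 F1028
G01 X104.935 Y29.328 F1028
G01 X104.935 Y41.736 F1028
M5
G0 X0.000 Y0.000

viewBox `0 0 298.060 76.676` with mm width/height → 1 unit = 1 mm. Flip: y_m = 76.676 − y_svg.

**Shape 1** — `<path>` cubic bezier, stroke `#ff0000` → cut (S764, F1028). Control points (SVG): P0=(248.215,43.616), P1=(254.459,30.119), P2=(166.584,33.438), P3=(177.667,58.473); sampled at t=k/8. Machine vertices: (248.215,33.060) → (246.522,37.324) → (238.268,39.953) → (225.715,40.891) → (211.126,40.081) → (196.765,37.464) → (184.893,32.984) → (177.772,26.583) → (177.667,18.203). Open path.

**Shape 2** — `<path>` cubic bezier, stroke `#ff0000` → cut (S764, F1028). Control points (SVG): P0=(95.319,39.174), P1=(110.534,43.744), P2=(260.206,46.618), P3=(255.524,22.221); sampled at t=k/8. Machine vertices: (95.319,37.502) → (106.763,35.918) → (127.428,34.792) → (153.930,34.425) → (182.883,35.116) → (210.903,37.165) → (234.607,40.871) → (250.608,46.535) → (255.524,54.455). Open path.

**Shape 3** — `<rect>` rectangle, stroke `#ff0000` → cut (S764, F1028). Machine vertices: (104.935,41.736) → (241.999,41.736) → (241.999,29.328) → (104.935,29.328) → (104.935,41.736). Closed: final G1 returns to the first vertex.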